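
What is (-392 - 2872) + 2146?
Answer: -1118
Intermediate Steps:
(-392 - 2872) + 2146 = -3264 + 2146 = -1118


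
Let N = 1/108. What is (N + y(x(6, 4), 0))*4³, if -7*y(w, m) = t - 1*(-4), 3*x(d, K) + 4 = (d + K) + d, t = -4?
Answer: 16/27 ≈ 0.59259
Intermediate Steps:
x(d, K) = -4/3 + K/3 + 2*d/3 (x(d, K) = -4/3 + ((d + K) + d)/3 = -4/3 + ((K + d) + d)/3 = -4/3 + (K + 2*d)/3 = -4/3 + (K/3 + 2*d/3) = -4/3 + K/3 + 2*d/3)
N = 1/108 ≈ 0.0092593
y(w, m) = 0 (y(w, m) = -(-4 - 1*(-4))/7 = -(-4 + 4)/7 = -⅐*0 = 0)
(N + y(x(6, 4), 0))*4³ = (1/108 + 0)*4³ = (1/108)*64 = 16/27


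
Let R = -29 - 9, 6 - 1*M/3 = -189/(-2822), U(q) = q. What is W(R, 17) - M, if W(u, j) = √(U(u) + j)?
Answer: -50229/2822 + I*√21 ≈ -17.799 + 4.5826*I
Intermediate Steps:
M = 50229/2822 (M = 18 - (-567)/(-2822) = 18 - (-567)*(-1)/2822 = 18 - 3*189/2822 = 18 - 567/2822 = 50229/2822 ≈ 17.799)
R = -38
W(u, j) = √(j + u) (W(u, j) = √(u + j) = √(j + u))
W(R, 17) - M = √(17 - 38) - 1*50229/2822 = √(-21) - 50229/2822 = I*√21 - 50229/2822 = -50229/2822 + I*√21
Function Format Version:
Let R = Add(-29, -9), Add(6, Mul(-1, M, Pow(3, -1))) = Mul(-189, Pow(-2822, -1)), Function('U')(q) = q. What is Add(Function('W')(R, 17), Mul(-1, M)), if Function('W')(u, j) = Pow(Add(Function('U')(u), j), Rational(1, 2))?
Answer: Add(Rational(-50229, 2822), Mul(I, Pow(21, Rational(1, 2)))) ≈ Add(-17.799, Mul(4.5826, I))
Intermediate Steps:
M = Rational(50229, 2822) (M = Add(18, Mul(-3, Mul(-189, Pow(-2822, -1)))) = Add(18, Mul(-3, Mul(-189, Rational(-1, 2822)))) = Add(18, Mul(-3, Rational(189, 2822))) = Add(18, Rational(-567, 2822)) = Rational(50229, 2822) ≈ 17.799)
R = -38
Function('W')(u, j) = Pow(Add(j, u), Rational(1, 2)) (Function('W')(u, j) = Pow(Add(u, j), Rational(1, 2)) = Pow(Add(j, u), Rational(1, 2)))
Add(Function('W')(R, 17), Mul(-1, M)) = Add(Pow(Add(17, -38), Rational(1, 2)), Mul(-1, Rational(50229, 2822))) = Add(Pow(-21, Rational(1, 2)), Rational(-50229, 2822)) = Add(Mul(I, Pow(21, Rational(1, 2))), Rational(-50229, 2822)) = Add(Rational(-50229, 2822), Mul(I, Pow(21, Rational(1, 2))))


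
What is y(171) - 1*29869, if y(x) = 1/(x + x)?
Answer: -10215197/342 ≈ -29869.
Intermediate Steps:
y(x) = 1/(2*x)
y(171) - 1*29869 = (½)/171 - 1*29869 = (½)*(1/171) - 29869 = 1/342 - 29869 = -10215197/342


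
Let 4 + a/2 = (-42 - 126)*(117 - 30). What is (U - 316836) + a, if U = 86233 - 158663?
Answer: -418506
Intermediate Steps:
U = -72430
a = -29240 (a = -8 + 2*((-42 - 126)*(117 - 30)) = -8 + 2*(-168*87) = -8 + 2*(-14616) = -8 - 29232 = -29240)
(U - 316836) + a = (-72430 - 316836) - 29240 = -389266 - 29240 = -418506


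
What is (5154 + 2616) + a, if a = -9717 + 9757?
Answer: 7810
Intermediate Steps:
a = 40
(5154 + 2616) + a = (5154 + 2616) + 40 = 7770 + 40 = 7810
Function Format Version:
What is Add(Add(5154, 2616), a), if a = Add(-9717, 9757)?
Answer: 7810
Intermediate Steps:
a = 40
Add(Add(5154, 2616), a) = Add(Add(5154, 2616), 40) = Add(7770, 40) = 7810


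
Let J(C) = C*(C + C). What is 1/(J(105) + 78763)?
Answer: 1/100813 ≈ 9.9194e-6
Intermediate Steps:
J(C) = 2*C² (J(C) = C*(2*C) = 2*C²)
1/(J(105) + 78763) = 1/(2*105² + 78763) = 1/(2*11025 + 78763) = 1/(22050 + 78763) = 1/100813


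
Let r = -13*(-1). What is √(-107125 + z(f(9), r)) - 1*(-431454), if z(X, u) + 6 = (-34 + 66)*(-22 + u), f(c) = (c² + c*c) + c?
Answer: 431454 + I*√107419 ≈ 4.3145e+5 + 327.75*I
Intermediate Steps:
r = 13
f(c) = c + 2*c² (f(c) = (c² + c²) + c = 2*c² + c = c + 2*c²)
z(X, u) = -710 + 32*u (z(X, u) = -6 + (-34 + 66)*(-22 + u) = -6 + 32*(-22 + u) = -6 + (-704 + 32*u) = -710 + 32*u)
√(-107125 + z(f(9), r)) - 1*(-431454) = √(-107125 + (-710 + 32*13)) - 1*(-431454) = √(-107125 + (-710 + 416)) + 431454 = √(-107125 - 294) + 431454 = √(-107419) + 431454 = I*√107419 + 431454 = 431454 + I*√107419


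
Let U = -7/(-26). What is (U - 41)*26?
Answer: -1059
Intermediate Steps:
U = 7/26 (U = -7*(-1/26) = 7/26 ≈ 0.26923)
(U - 41)*26 = (7/26 - 41)*26 = -1059/26*26 = -1059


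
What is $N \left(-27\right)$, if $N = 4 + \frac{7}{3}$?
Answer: $-171$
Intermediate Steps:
$N = \frac{19}{3}$ ($N = 4 + 7 \cdot \frac{1}{3} = 4 + \frac{7}{3} = \frac{19}{3} \approx 6.3333$)
$N \left(-27\right) = \frac{19}{3} \left(-27\right) = -171$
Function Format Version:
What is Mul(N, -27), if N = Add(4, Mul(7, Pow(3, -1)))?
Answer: -171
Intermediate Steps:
N = Rational(19, 3) (N = Add(4, Mul(7, Rational(1, 3))) = Add(4, Rational(7, 3)) = Rational(19, 3) ≈ 6.3333)
Mul(N, -27) = Mul(Rational(19, 3), -27) = -171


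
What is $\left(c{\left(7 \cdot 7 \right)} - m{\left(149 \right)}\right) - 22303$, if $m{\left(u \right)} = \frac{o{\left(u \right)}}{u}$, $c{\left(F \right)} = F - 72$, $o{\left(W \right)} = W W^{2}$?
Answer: $-44527$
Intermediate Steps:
$o{\left(W \right)} = W^{3}$
$c{\left(F \right)} = -72 + F$
$m{\left(u \right)} = u^{2}$ ($m{\left(u \right)} = \frac{u^{3}}{u} = u^{2}$)
$\left(c{\left(7 \cdot 7 \right)} - m{\left(149 \right)}\right) - 22303 = \left(\left(-72 + 7 \cdot 7\right) - 149^{2}\right) - 22303 = \left(\left(-72 + 49\right) - 22201\right) - 22303 = \left(-23 - 22201\right) - 22303 = -22224 - 22303 = -44527$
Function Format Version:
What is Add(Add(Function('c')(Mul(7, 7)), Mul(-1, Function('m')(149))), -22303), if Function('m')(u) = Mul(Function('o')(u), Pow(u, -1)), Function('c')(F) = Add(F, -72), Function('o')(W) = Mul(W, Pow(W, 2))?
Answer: -44527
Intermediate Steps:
Function('o')(W) = Pow(W, 3)
Function('c')(F) = Add(-72, F)
Function('m')(u) = Pow(u, 2) (Function('m')(u) = Mul(Pow(u, 3), Pow(u, -1)) = Pow(u, 2))
Add(Add(Function('c')(Mul(7, 7)), Mul(-1, Function('m')(149))), -22303) = Add(Add(Add(-72, Mul(7, 7)), Mul(-1, Pow(149, 2))), -22303) = Add(Add(Add(-72, 49), Mul(-1, 22201)), -22303) = Add(Add(-23, -22201), -22303) = Add(-22224, -22303) = -44527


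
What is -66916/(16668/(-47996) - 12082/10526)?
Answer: 1056448679273/23604220 ≈ 44757.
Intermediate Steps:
-66916/(16668/(-47996) - 12082/10526) = -66916/(16668*(-1/47996) - 12082*1/10526) = -66916/(-4167/11999 - 6041/5263) = -66916/(-94416880/63150737) = -66916*(-63150737/94416880) = 1056448679273/23604220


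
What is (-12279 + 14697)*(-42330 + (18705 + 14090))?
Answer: -23055630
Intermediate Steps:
(-12279 + 14697)*(-42330 + (18705 + 14090)) = 2418*(-42330 + 32795) = 2418*(-9535) = -23055630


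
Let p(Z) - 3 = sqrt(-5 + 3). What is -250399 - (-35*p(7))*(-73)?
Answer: -258064 - 2555*I*sqrt(2) ≈ -2.5806e+5 - 3613.3*I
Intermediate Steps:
p(Z) = 3 + I*sqrt(2) (p(Z) = 3 + sqrt(-5 + 3) = 3 + sqrt(-2) = 3 + I*sqrt(2))
-250399 - (-35*p(7))*(-73) = -250399 - (-35*(3 + I*sqrt(2)))*(-73) = -250399 - (-105 - 35*I*sqrt(2))*(-73) = -250399 - (7665 + 2555*I*sqrt(2)) = -250399 + (-7665 - 2555*I*sqrt(2)) = -258064 - 2555*I*sqrt(2)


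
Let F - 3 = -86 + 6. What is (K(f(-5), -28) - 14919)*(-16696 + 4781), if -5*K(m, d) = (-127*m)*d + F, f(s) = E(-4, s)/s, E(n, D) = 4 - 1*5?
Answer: 896355918/5 ≈ 1.7927e+8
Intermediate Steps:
E(n, D) = -1 (E(n, D) = 4 - 5 = -1)
F = -77 (F = 3 + (-86 + 6) = 3 - 80 = -77)
f(s) = -1/s
K(m, d) = 77/5 + 127*d*m/5 (K(m, d) = -((-127*m)*d - 77)/5 = -(-127*d*m - 77)/5 = -(-77 - 127*d*m)/5 = 77/5 + 127*d*m/5)
(K(f(-5), -28) - 14919)*(-16696 + 4781) = ((77/5 + (127/5)*(-28)*(-1/(-5))) - 14919)*(-16696 + 4781) = ((77/5 + (127/5)*(-28)*(-1*(-1/5))) - 14919)*(-11915) = ((77/5 + (127/5)*(-28)*(1/5)) - 14919)*(-11915) = ((77/5 - 3556/25) - 14919)*(-11915) = (-3171/25 - 14919)*(-11915) = -376146/25*(-11915) = 896355918/5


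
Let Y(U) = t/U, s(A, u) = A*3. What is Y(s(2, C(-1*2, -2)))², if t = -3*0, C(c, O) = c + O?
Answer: 0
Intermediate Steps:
C(c, O) = O + c
s(A, u) = 3*A
t = 0
Y(U) = 0 (Y(U) = 0/U = 0)
Y(s(2, C(-1*2, -2)))² = 0² = 0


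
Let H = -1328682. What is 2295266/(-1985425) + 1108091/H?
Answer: -5249710193087/2637998459850 ≈ -1.9900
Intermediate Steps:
2295266/(-1985425) + 1108091/H = 2295266/(-1985425) + 1108091/(-1328682) = 2295266*(-1/1985425) + 1108091*(-1/1328682) = -2295266/1985425 - 1108091/1328682 = -5249710193087/2637998459850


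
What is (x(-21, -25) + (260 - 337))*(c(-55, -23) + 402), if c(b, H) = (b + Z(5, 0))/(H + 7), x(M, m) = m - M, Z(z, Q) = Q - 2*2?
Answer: -525771/16 ≈ -32861.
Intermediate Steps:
Z(z, Q) = -4 + Q (Z(z, Q) = Q - 1*4 = Q - 4 = -4 + Q)
c(b, H) = (-4 + b)/(7 + H) (c(b, H) = (b + (-4 + 0))/(H + 7) = (b - 4)/(7 + H) = (-4 + b)/(7 + H))
(x(-21, -25) + (260 - 337))*(c(-55, -23) + 402) = ((-25 - 1*(-21)) + (260 - 337))*((-4 - 55)/(7 - 23) + 402) = ((-25 + 21) - 77)*(-59/(-16) + 402) = (-4 - 77)*(-1/16*(-59) + 402) = -81*(59/16 + 402) = -81*6491/16 = -525771/16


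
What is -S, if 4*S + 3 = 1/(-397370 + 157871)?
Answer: 359249/478998 ≈ 0.75000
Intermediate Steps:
S = -359249/478998 (S = -¾ + 1/(4*(-397370 + 157871)) = -¾ + (¼)/(-239499) = -¾ + (¼)*(-1/239499) = -¾ - 1/957996 = -359249/478998 ≈ -0.75000)
-S = -1*(-359249/478998) = 359249/478998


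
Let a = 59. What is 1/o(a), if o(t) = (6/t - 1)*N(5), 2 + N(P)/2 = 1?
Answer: 59/106 ≈ 0.55660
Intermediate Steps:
N(P) = -2 (N(P) = -4 + 2*1 = -4 + 2 = -2)
o(t) = 2 - 12/t (o(t) = (6/t - 1)*(-2) = (-1 + 6/t)*(-2) = 2 - 12/t)
1/o(a) = 1/(2 - 12/59) = 1/(106/59) = 59/106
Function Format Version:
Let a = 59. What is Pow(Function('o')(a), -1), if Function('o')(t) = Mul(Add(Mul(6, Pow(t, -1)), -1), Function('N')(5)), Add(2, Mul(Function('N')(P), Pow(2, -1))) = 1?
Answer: Rational(59, 106) ≈ 0.55660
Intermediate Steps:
Function('N')(P) = -2 (Function('N')(P) = Add(-4, Mul(2, 1)) = Add(-4, 2) = -2)
Function('o')(t) = Add(2, Mul(-12, Pow(t, -1))) (Function('o')(t) = Mul(Add(Mul(6, Pow(t, -1)), -1), -2) = Mul(Add(-1, Mul(6, Pow(t, -1))), -2) = Add(2, Mul(-12, Pow(t, -1))))
Pow(Function('o')(a), -1) = Pow(Add(2, Mul(-12, Pow(59, -1))), -1) = Pow(Add(2, Mul(-12, Rational(1, 59))), -1) = Pow(Add(2, Rational(-12, 59)), -1) = Pow(Rational(106, 59), -1) = Rational(59, 106)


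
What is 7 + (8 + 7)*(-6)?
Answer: -83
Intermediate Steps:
7 + (8 + 7)*(-6) = 7 + 15*(-6) = 7 - 90 = -83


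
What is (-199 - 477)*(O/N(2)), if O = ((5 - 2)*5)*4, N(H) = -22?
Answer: 20280/11 ≈ 1843.6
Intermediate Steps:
O = 60 (O = (3*5)*4 = 15*4 = 60)
(-199 - 477)*(O/N(2)) = (-199 - 477)*(60/(-22)) = -40560*(-1)/22 = -676*(-30/11) = 20280/11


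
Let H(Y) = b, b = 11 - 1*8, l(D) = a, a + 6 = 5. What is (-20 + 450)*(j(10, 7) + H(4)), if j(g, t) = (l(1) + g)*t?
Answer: 28380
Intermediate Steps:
a = -1 (a = -6 + 5 = -1)
l(D) = -1
b = 3 (b = 11 - 8 = 3)
H(Y) = 3
j(g, t) = t*(-1 + g) (j(g, t) = (-1 + g)*t = t*(-1 + g))
(-20 + 450)*(j(10, 7) + H(4)) = (-20 + 450)*(7*(-1 + 10) + 3) = 430*(7*9 + 3) = 430*(63 + 3) = 430*66 = 28380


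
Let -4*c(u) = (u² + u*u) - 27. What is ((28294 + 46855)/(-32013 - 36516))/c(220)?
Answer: 300596/6631756917 ≈ 4.5327e-5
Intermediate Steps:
c(u) = 27/4 - u²/2 (c(u) = -((u² + u*u) - 27)/4 = -((u² + u²) - 27)/4 = -(2*u² - 27)/4 = -(-27 + 2*u²)/4 = 27/4 - u²/2)
((28294 + 46855)/(-32013 - 36516))/c(220) = ((28294 + 46855)/(-32013 - 36516))/(27/4 - ½*220²) = (75149/(-68529))/(27/4 - ½*48400) = (75149*(-1/68529))/(27/4 - 24200) = -75149/(68529*(-96773/4)) = -75149/68529*(-4/96773) = 300596/6631756917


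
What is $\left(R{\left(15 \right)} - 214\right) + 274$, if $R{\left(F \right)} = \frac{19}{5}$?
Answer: $\frac{319}{5} \approx 63.8$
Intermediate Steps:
$R{\left(F \right)} = \frac{19}{5}$ ($R{\left(F \right)} = 19 \cdot \frac{1}{5} = \frac{19}{5}$)
$\left(R{\left(15 \right)} - 214\right) + 274 = \left(\frac{19}{5} - 214\right) + 274 = - \frac{1051}{5} + 274 = \frac{319}{5}$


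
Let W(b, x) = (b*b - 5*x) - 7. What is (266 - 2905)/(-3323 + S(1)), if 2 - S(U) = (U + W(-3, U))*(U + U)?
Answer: 2639/3317 ≈ 0.79560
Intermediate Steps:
W(b, x) = -7 + b² - 5*x (W(b, x) = (b² - 5*x) - 7 = -7 + b² - 5*x)
S(U) = 2 - 2*U*(2 - 4*U) (S(U) = 2 - (U + (-7 + (-3)² - 5*U))*(U + U) = 2 - (U + (-7 + 9 - 5*U))*2*U = 2 - (U + (2 - 5*U))*2*U = 2 - (2 - 4*U)*2*U = 2 - 2*U*(2 - 4*U))
(266 - 2905)/(-3323 + S(1)) = (266 - 2905)/(-3323 + (2 - 4*1 + 8*1²)) = -2639/(-3323 + (2 - 4 + 8*1)) = -2639/(-3323 + (2 - 4 + 8)) = -2639/(-3323 + 6) = -2639/(-3317) = -2639*(-1/3317) = 2639/3317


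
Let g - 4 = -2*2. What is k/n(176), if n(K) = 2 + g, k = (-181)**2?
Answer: 32761/2 ≈ 16381.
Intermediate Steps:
k = 32761
g = 0 (g = 4 - 2*2 = 4 - 4 = 0)
n(K) = 2 (n(K) = 2 + 0 = 2)
k/n(176) = 32761/2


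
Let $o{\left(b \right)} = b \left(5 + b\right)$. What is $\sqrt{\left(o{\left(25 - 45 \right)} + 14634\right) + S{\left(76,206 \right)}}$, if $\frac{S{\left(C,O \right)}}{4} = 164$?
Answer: $\sqrt{15590} \approx 124.86$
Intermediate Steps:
$S{\left(C,O \right)} = 656$ ($S{\left(C,O \right)} = 4 \cdot 164 = 656$)
$\sqrt{\left(o{\left(25 - 45 \right)} + 14634\right) + S{\left(76,206 \right)}} = \sqrt{\left(\left(25 - 45\right) \left(5 + \left(25 - 45\right)\right) + 14634\right) + 656} = \sqrt{\left(- 20 \left(5 - 20\right) + 14634\right) + 656} = \sqrt{\left(\left(-20\right) \left(-15\right) + 14634\right) + 656} = \sqrt{\left(300 + 14634\right) + 656} = \sqrt{14934 + 656} = \sqrt{15590}$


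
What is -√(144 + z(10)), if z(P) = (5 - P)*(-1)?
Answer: -√149 ≈ -12.207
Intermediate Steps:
z(P) = -5 + P
-√(144 + z(10)) = -√(144 + (-5 + 10)) = -√(144 + 5) = -√149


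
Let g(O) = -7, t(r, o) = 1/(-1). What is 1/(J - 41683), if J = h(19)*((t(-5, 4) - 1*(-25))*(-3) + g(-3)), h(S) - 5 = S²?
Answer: -1/70597 ≈ -1.4165e-5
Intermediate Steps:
t(r, o) = -1
h(S) = 5 + S²
J = -28914 (J = (5 + 19²)*((-1 - 1*(-25))*(-3) - 7) = (5 + 361)*((-1 + 25)*(-3) - 7) = 366*(24*(-3) - 7) = 366*(-72 - 7) = 366*(-79) = -28914)
1/(J - 41683) = 1/(-28914 - 41683) = 1/(-70597) = -1/70597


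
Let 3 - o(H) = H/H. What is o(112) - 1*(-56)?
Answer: 58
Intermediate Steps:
o(H) = 2 (o(H) = 3 - H/H = 3 - 1*1 = 3 - 1 = 2)
o(112) - 1*(-56) = 2 - 1*(-56) = 2 + 56 = 58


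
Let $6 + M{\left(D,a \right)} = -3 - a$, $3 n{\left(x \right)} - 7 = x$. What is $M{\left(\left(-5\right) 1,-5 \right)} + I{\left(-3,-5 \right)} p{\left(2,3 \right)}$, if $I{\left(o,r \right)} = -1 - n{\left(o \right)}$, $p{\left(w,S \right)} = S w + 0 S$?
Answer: $-18$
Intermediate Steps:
$n{\left(x \right)} = \frac{7}{3} + \frac{x}{3}$
$p{\left(w,S \right)} = S w$ ($p{\left(w,S \right)} = S w + 0 = S w$)
$M{\left(D,a \right)} = -9 - a$ ($M{\left(D,a \right)} = -6 - \left(3 + a\right) = -9 - a$)
$I{\left(o,r \right)} = - \frac{10}{3} - \frac{o}{3}$ ($I{\left(o,r \right)} = -1 - \left(\frac{7}{3} + \frac{o}{3}\right) = - \frac{10}{3} - \frac{o}{3}$)
$M{\left(\left(-5\right) 1,-5 \right)} + I{\left(-3,-5 \right)} p{\left(2,3 \right)} = \left(-9 - -5\right) + \left(- \frac{10}{3} - -1\right) 3 \cdot 2 = \left(-9 + 5\right) + \left(- \frac{10}{3} + 1\right) 6 = -4 - 14 = -18$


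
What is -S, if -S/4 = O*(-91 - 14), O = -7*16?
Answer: 47040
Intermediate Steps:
O = -112
S = -47040 (S = -(-448)*(-91 - 14) = -(-448)*(-105) = -4*11760 = -47040)
-S = -1*(-47040) = 47040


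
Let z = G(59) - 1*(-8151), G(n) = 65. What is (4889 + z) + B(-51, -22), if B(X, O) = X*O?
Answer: 14227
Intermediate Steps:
B(X, O) = O*X
z = 8216 (z = 65 - 1*(-8151) = 65 + 8151 = 8216)
(4889 + z) + B(-51, -22) = (4889 + 8216) - 22*(-51) = 13105 + 1122 = 14227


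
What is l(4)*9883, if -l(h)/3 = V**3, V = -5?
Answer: 3706125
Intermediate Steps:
l(h) = 375 (l(h) = -3*(-5)**3 = -3*(-125) = 375)
l(4)*9883 = 375*9883 = 3706125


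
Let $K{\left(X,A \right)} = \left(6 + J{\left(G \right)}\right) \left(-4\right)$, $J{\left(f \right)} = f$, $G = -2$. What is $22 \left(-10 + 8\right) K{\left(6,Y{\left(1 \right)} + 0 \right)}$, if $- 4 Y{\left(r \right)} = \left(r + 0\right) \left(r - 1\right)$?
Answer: $704$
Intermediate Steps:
$Y{\left(r \right)} = - \frac{r \left(-1 + r\right)}{4}$ ($Y{\left(r \right)} = - \frac{\left(r + 0\right) \left(r - 1\right)}{4} = - \frac{r \left(-1 + r\right)}{4}$)
$K{\left(X,A \right)} = -16$ ($K{\left(X,A \right)} = \left(6 - 2\right) \left(-4\right) = 4 \left(-4\right) = -16$)
$22 \left(-10 + 8\right) K{\left(6,Y{\left(1 \right)} + 0 \right)} = 22 \left(-10 + 8\right) \left(-16\right) = 22 \left(-2\right) \left(-16\right) = \left(-44\right) \left(-16\right) = 704$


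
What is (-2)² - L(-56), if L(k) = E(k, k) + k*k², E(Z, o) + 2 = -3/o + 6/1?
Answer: 9834493/56 ≈ 1.7562e+5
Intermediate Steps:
E(Z, o) = 4 - 3/o (E(Z, o) = -2 + (-3/o + 6/1) = -2 + (-3/o + 6*1) = -2 + (-3/o + 6) = -2 + (6 - 3/o) = 4 - 3/o)
L(k) = 4 + k³ - 3/k (L(k) = (4 - 3/k) + k*k² = (4 - 3/k) + k³ = 4 + k³ - 3/k)
(-2)² - L(-56) = (-2)² - (4 + (-56)³ - 3/(-56)) = 4 - (4 - 175616 - 3*(-1/56)) = 4 - (4 - 175616 + 3/56) = 4 - 1*(-9834269/56) = 4 + 9834269/56 = 9834493/56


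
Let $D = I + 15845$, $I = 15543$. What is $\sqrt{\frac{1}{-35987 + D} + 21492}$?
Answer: $\frac{\sqrt{50508112277}}{1533} \approx 146.6$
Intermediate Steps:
$D = 31388$ ($D = 15543 + 15845 = 31388$)
$\sqrt{\frac{1}{-35987 + D} + 21492} = \sqrt{\frac{1}{-35987 + 31388} + 21492} = \sqrt{\frac{1}{-4599} + 21492} = \sqrt{- \frac{1}{4599} + 21492} = \sqrt{\frac{98841707}{4599}} = \frac{\sqrt{50508112277}}{1533}$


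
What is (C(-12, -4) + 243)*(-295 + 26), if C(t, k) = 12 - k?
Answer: -69671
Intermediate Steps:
(C(-12, -4) + 243)*(-295 + 26) = ((12 - 1*(-4)) + 243)*(-295 + 26) = ((12 + 4) + 243)*(-269) = (16 + 243)*(-269) = 259*(-269) = -69671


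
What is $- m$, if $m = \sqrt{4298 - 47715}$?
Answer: $- i \sqrt{43417} \approx - 208.37 i$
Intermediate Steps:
$m = i \sqrt{43417}$ ($m = \sqrt{-43417} = i \sqrt{43417} \approx 208.37 i$)
$- m = - i \sqrt{43417}$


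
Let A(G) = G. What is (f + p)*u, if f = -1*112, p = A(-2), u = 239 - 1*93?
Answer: -16644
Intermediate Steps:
u = 146 (u = 239 - 93 = 146)
p = -2
f = -112
(f + p)*u = (-112 - 2)*146 = -114*146 = -16644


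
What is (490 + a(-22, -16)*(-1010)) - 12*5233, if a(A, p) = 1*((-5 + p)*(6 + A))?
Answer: -401666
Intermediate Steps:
a(A, p) = (-5 + p)*(6 + A)
(490 + a(-22, -16)*(-1010)) - 12*5233 = (490 + (-30 - 5*(-22) + 6*(-16) - 22*(-16))*(-1010)) - 12*5233 = (490 + (-30 + 110 - 96 + 352)*(-1010)) - 62796 = (490 + 336*(-1010)) - 62796 = (490 - 339360) - 62796 = -338870 - 62796 = -401666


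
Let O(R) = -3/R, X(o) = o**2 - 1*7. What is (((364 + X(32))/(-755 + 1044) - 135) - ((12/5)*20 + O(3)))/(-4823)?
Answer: 51217/1393847 ≈ 0.036745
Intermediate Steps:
X(o) = -7 + o**2 (X(o) = o**2 - 7 = -7 + o**2)
(((364 + X(32))/(-755 + 1044) - 135) - ((12/5)*20 + O(3)))/(-4823) = (((364 + (-7 + 32**2))/(-755 + 1044) - 135) - ((12/5)*20 - 3/3))/(-4823) = (((364 + (-7 + 1024))/289 - 135) - ((12*(1/5))*20 - 3*1/3))*(-1/4823) = (((364 + 1017)*(1/289) - 135) - ((12/5)*20 - 1))*(-1/4823) = ((1381*(1/289) - 135) - (48 - 1))*(-1/4823) = ((1381/289 - 135) - 1*47)*(-1/4823) = (-37634/289 - 47)*(-1/4823) = -51217/289*(-1/4823) = 51217/1393847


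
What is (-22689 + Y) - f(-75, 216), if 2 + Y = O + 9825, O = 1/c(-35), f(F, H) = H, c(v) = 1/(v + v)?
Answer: -13152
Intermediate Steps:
c(v) = 1/(2*v)
O = -70 (O = 1/((½)/(-35)) = 1/((½)*(-1/35)) = 1/(-1/70) = -70)
Y = 9753 (Y = -2 + (-70 + 9825) = -2 + 9755 = 9753)
(-22689 + Y) - f(-75, 216) = (-22689 + 9753) - 1*216 = -12936 - 216 = -13152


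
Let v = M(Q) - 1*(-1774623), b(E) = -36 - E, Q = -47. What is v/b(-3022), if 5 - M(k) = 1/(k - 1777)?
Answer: 3236921473/5446464 ≈ 594.32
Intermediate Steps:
M(k) = 5 - 1/(-1777 + k) (M(k) = 5 - 1/(k - 1777) = 5 - 1/(-1777 + k))
v = 3236921473/1824 (v = (-8886 + 5*(-47))/(-1777 - 47) - 1*(-1774623) = (-8886 - 235)/(-1824) + 1774623 = -1/1824*(-9121) + 1774623 = 9121/1824 + 1774623 = 3236921473/1824 ≈ 1.7746e+6)
v/b(-3022) = 3236921473/(1824*(-36 - 1*(-3022))) = 3236921473/(1824*(-36 + 3022)) = (3236921473/1824)/2986 = (3236921473/1824)*(1/2986) = 3236921473/5446464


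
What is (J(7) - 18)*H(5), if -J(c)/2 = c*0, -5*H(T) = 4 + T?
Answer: 162/5 ≈ 32.400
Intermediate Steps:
H(T) = -4/5 - T/5 (H(T) = -(4 + T)/5 = -4/5 - T/5)
J(c) = 0 (J(c) = -2*c*0 = -2*0 = 0)
(J(7) - 18)*H(5) = (0 - 18)*(-4/5 - 1/5*5) = -18*(-4/5 - 1) = -18*(-9/5) = 162/5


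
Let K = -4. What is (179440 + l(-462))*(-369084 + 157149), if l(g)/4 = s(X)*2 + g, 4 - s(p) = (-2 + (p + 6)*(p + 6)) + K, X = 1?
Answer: -37571836800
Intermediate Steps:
s(p) = 10 - (6 + p)² (s(p) = 4 - ((-2 + (p + 6)*(p + 6)) - 4) = 4 - ((-2 + (6 + p)*(6 + p)) - 4) = 4 - ((-2 + (6 + p)²) - 4) = 4 - (-6 + (6 + p)²) = 4 + (6 - (6 + p)²) = 10 - (6 + p)²)
l(g) = -312 + 4*g (l(g) = 4*((10 - (6 + 1)²)*2 + g) = 4*((10 - 1*7²)*2 + g) = 4*((10 - 1*49)*2 + g) = 4*((10 - 49)*2 + g) = 4*(-39*2 + g) = 4*(-78 + g) = -312 + 4*g)
(179440 + l(-462))*(-369084 + 157149) = (179440 + (-312 + 4*(-462)))*(-369084 + 157149) = (179440 + (-312 - 1848))*(-211935) = (179440 - 2160)*(-211935) = 177280*(-211935) = -37571836800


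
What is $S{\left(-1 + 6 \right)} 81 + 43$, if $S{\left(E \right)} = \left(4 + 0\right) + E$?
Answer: $772$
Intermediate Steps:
$S{\left(E \right)} = 4 + E$
$S{\left(-1 + 6 \right)} 81 + 43 = \left(4 + \left(-1 + 6\right)\right) 81 + 43 = \left(4 + 5\right) 81 + 43 = 9 \cdot 81 + 43 = 729 + 43 = 772$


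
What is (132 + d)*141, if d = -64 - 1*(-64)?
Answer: 18612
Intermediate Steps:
d = 0 (d = -64 + 64 = 0)
(132 + d)*141 = (132 + 0)*141 = 132*141 = 18612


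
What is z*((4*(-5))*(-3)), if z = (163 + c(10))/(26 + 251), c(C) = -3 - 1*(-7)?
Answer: 10020/277 ≈ 36.173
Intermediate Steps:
c(C) = 4 (c(C) = -3 + 7 = 4)
z = 167/277 (z = (163 + 4)/(26 + 251) = 167/277 ≈ 0.60289)
z*((4*(-5))*(-3)) = 167*((4*(-5))*(-3))/277 = 167*(-20*(-3))/277 = (167/277)*60 = 10020/277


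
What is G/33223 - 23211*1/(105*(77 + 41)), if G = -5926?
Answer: -281520731/137210990 ≈ -2.0517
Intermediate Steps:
G/33223 - 23211*1/(105*(77 + 41)) = -5926/33223 - 23211*1/(105*(77 + 41)) = -5926*1/33223 - 23211/(105*118) = -5926/33223 - 23211/12390 = -5926/33223 - 23211*1/12390 = -5926/33223 - 7737/4130 = -281520731/137210990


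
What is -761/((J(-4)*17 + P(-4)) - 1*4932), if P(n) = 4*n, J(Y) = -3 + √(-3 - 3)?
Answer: 3804239/24991735 + 12937*I*√6/24991735 ≈ 0.15222 + 0.001268*I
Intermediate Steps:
J(Y) = -3 + I*√6 (J(Y) = -3 + √(-6) = -3 + I*√6)
-761/((J(-4)*17 + P(-4)) - 1*4932) = -761/(((-3 + I*√6)*17 + 4*(-4)) - 1*4932) = -761/(((-51 + 17*I*√6) - 16) - 4932) = -761/((-67 + 17*I*√6) - 4932) = -761/(-4999 + 17*I*√6)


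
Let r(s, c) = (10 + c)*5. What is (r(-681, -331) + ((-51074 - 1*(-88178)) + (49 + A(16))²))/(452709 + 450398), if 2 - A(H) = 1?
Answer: 37999/903107 ≈ 0.042076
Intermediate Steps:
A(H) = 1 (A(H) = 2 - 1*1 = 2 - 1 = 1)
r(s, c) = 50 + 5*c
(r(-681, -331) + ((-51074 - 1*(-88178)) + (49 + A(16))²))/(452709 + 450398) = ((50 + 5*(-331)) + ((-51074 - 1*(-88178)) + (49 + 1)²))/(452709 + 450398) = ((50 - 1655) + ((-51074 + 88178) + 50²))/903107 = (-1605 + (37104 + 2500))*(1/903107) = (-1605 + 39604)*(1/903107) = 37999*(1/903107) = 37999/903107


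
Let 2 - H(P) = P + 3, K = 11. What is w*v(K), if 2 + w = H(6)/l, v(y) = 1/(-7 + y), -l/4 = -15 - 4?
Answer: -159/304 ≈ -0.52303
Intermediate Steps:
H(P) = -1 - P (H(P) = 2 - (P + 3) = 2 - (3 + P) = 2 + (-3 - P) = -1 - P)
l = 76 (l = -4*(-15 - 4) = -4*(-19) = 76)
w = -159/76 (w = -2 + (-1 - 1*6)/76 = -2 + (-1 - 6)*(1/76) = -2 - 7*1/76 = -2 - 7/76 = -159/76 ≈ -2.0921)
w*v(K) = -159/(76*(-7 + 11)) = -159/76/4 = -159/76*¼ = -159/304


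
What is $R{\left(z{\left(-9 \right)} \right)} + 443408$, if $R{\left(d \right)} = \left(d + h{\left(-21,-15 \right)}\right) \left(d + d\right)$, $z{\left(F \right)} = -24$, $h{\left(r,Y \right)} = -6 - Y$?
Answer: $444128$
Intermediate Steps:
$R{\left(d \right)} = 2 d \left(9 + d\right)$ ($R{\left(d \right)} = \left(d - -9\right) \left(d + d\right) = \left(d + \left(-6 + 15\right)\right) 2 d = \left(d + 9\right) 2 d = \left(9 + d\right) 2 d = 2 d \left(9 + d\right)$)
$R{\left(z{\left(-9 \right)} \right)} + 443408 = 2 \left(-24\right) \left(9 - 24\right) + 443408 = 2 \left(-24\right) \left(-15\right) + 443408 = 720 + 443408 = 444128$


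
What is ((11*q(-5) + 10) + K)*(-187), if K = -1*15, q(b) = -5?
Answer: 11220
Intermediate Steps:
K = -15
((11*q(-5) + 10) + K)*(-187) = ((11*(-5) + 10) - 15)*(-187) = ((-55 + 10) - 15)*(-187) = (-45 - 15)*(-187) = -60*(-187) = 11220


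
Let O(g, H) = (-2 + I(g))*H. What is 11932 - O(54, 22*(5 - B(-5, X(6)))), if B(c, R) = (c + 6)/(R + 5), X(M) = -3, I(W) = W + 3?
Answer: 6487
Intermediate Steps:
I(W) = 3 + W
B(c, R) = (6 + c)/(5 + R)
O(g, H) = H*(1 + g) (O(g, H) = (-2 + (3 + g))*H = (1 + g)*H = H*(1 + g))
11932 - O(54, 22*(5 - B(-5, X(6)))) = 11932 - 22*(5 - (6 - 5)/(5 - 3))*(1 + 54) = 11932 - 22*(5 - 1/2)*55 = 11932 - 22*(5 - 1*½)*55 = 11932 - 22*(5 - ½)*55 = 11932 - 22*(9/2)*55 = 11932 - 99*55 = 11932 - 1*5445 = 11932 - 5445 = 6487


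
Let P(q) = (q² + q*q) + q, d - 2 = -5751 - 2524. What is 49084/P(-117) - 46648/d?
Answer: 1677743060/225530253 ≈ 7.4391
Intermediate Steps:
d = -8273 (d = 2 + (-5751 - 2524) = 2 - 8275 = -8273)
P(q) = q + 2*q² (P(q) = (q² + q²) + q = 2*q² + q = q + 2*q²)
49084/P(-117) - 46648/d = 49084/((-117*(1 + 2*(-117)))) - 46648/(-8273) = 49084/((-117*(1 - 234))) - 46648*(-1/8273) = 49084/((-117*(-233))) + 46648/8273 = 49084/27261 + 46648/8273 = 1677743060/225530253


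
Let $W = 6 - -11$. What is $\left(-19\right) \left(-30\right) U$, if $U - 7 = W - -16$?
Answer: $22800$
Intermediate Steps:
$W = 17$ ($W = 6 + 11 = 17$)
$U = 40$ ($U = 7 + \left(17 - -16\right) = 7 + \left(17 + 16\right) = 7 + 33 = 40$)
$\left(-19\right) \left(-30\right) U = \left(-19\right) \left(-30\right) 40 = 570 \cdot 40 = 22800$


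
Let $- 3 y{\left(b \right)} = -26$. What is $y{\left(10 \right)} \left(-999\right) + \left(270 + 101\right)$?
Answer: $-8287$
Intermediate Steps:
$y{\left(b \right)} = \frac{26}{3}$ ($y{\left(b \right)} = \left(- \frac{1}{3}\right) \left(-26\right) = \frac{26}{3}$)
$y{\left(10 \right)} \left(-999\right) + \left(270 + 101\right) = \frac{26}{3} \left(-999\right) + \left(270 + 101\right) = -8658 + 371 = -8287$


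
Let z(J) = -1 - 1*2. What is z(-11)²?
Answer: 9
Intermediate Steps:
z(J) = -3 (z(J) = -1 - 2 = -3)
z(-11)² = (-3)² = 9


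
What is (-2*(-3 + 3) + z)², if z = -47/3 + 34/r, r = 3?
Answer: 169/9 ≈ 18.778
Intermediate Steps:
z = -13/3 (z = -47/3 + 34/3 = -13/3 ≈ -4.3333)
(-2*(-3 + 3) + z)² = (-2*(-3 + 3) - 13/3)² = (-2*0 - 13/3)² = (0 - 13/3)² = (-13/3)² = 169/9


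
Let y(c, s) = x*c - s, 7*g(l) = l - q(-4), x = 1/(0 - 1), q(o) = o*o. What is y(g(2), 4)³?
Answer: -8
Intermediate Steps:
q(o) = o²
x = -1 (x = 1/(-1) = -1)
g(l) = -16/7 + l/7 (g(l) = (l - 1*(-4)²)/7 = (l - 1*16)/7 = (l - 16)/7 = (-16 + l)/7 = -16/7 + l/7)
y(c, s) = -c - s
y(g(2), 4)³ = (-(-16/7 + (⅐)*2) - 1*4)³ = (-(-16/7 + 2/7) - 4)³ = (-1*(-2) - 4)³ = (2 - 4)³ = (-2)³ = -8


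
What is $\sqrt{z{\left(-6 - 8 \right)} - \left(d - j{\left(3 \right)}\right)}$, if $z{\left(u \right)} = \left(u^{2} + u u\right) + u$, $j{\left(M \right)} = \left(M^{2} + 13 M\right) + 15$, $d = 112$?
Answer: $\sqrt{329} \approx 18.138$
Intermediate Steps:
$j{\left(M \right)} = 15 + M^{2} + 13 M$
$z{\left(u \right)} = u + 2 u^{2}$ ($z{\left(u \right)} = \left(u^{2} + u^{2}\right) + u = 2 u^{2} + u = u + 2 u^{2}$)
$\sqrt{z{\left(-6 - 8 \right)} - \left(d - j{\left(3 \right)}\right)} = \sqrt{\left(-6 - 8\right) \left(1 + 2 \left(-6 - 8\right)\right) + \left(\left(15 + 3^{2} + 13 \cdot 3\right) - 112\right)} = \sqrt{\left(-6 - 8\right) \left(1 + 2 \left(-6 - 8\right)\right) + \left(\left(15 + 9 + 39\right) - 112\right)} = \sqrt{- 14 \left(1 + 2 \left(-14\right)\right) + \left(63 - 112\right)} = \sqrt{- 14 \left(1 - 28\right) - 49} = \sqrt{\left(-14\right) \left(-27\right) - 49} = \sqrt{378 - 49} = \sqrt{329}$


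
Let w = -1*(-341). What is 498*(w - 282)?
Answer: 29382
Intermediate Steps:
w = 341
498*(w - 282) = 498*(341 - 282) = 498*59 = 29382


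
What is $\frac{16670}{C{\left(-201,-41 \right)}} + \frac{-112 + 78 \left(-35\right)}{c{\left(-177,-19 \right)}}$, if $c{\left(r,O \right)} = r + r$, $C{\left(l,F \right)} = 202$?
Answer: $\frac{1618816}{17877} \approx 90.553$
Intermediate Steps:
$c{\left(r,O \right)} = 2 r$
$\frac{16670}{C{\left(-201,-41 \right)}} + \frac{-112 + 78 \left(-35\right)}{c{\left(-177,-19 \right)}} = \frac{16670}{202} + \frac{-112 + 78 \left(-35\right)}{2 \left(-177\right)} = 16670 \cdot \frac{1}{202} + \frac{-112 - 2730}{-354} = \frac{8335}{101} - - \frac{1421}{177} = \frac{8335}{101} + \frac{1421}{177} = \frac{1618816}{17877}$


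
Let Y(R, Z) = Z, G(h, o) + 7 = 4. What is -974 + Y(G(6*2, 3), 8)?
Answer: -966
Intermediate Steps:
G(h, o) = -3 (G(h, o) = -7 + 4 = -3)
-974 + Y(G(6*2, 3), 8) = -974 + 8 = -966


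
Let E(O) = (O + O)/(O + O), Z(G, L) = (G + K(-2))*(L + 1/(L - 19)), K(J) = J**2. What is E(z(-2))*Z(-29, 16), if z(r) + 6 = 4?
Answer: -1175/3 ≈ -391.67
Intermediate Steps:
z(r) = -2 (z(r) = -6 + 4 = -2)
Z(G, L) = (4 + G)*(L + 1/(-19 + L)) (Z(G, L) = (G + (-2)**2)*(L + 1/(L - 19)) = (G + 4)*(L + 1/(-19 + L)) = (4 + G)*(L + 1/(-19 + L)))
E(O) = 1 (E(O) = (2*O)/((2*O)) = (2*O)*(1/(2*O)) = 1)
E(z(-2))*Z(-29, 16) = 1*((4 - 29 - 76*16 + 4*16**2 - 29*16**2 - 19*(-29)*16)/(-19 + 16)) = 1*((4 - 29 - 1216 + 4*256 - 29*256 + 8816)/(-3)) = 1*(-(4 - 29 - 1216 + 1024 - 7424 + 8816)/3) = 1*(-1/3*1175) = 1*(-1175/3) = -1175/3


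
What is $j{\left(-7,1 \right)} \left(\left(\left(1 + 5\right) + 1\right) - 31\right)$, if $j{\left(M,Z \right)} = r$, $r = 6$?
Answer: $-144$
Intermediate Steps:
$j{\left(M,Z \right)} = 6$
$j{\left(-7,1 \right)} \left(\left(\left(1 + 5\right) + 1\right) - 31\right) = 6 \left(\left(\left(1 + 5\right) + 1\right) - 31\right) = 6 \left(\left(6 + 1\right) - 31\right) = 6 \left(7 - 31\right) = 6 \left(-24\right) = -144$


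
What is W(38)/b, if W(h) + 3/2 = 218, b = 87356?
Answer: 433/174712 ≈ 0.0024784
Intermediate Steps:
W(h) = 433/2 (W(h) = -3/2 + 218 = 433/2)
W(38)/b = (433/2)/87356 = (433/2)*(1/87356) = 433/174712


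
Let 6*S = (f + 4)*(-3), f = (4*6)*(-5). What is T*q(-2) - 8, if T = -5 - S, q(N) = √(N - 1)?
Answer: -8 - 63*I*√3 ≈ -8.0 - 109.12*I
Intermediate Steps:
f = -120 (f = 24*(-5) = -120)
q(N) = √(-1 + N)
S = 58 (S = ((-120 + 4)*(-3))/6 = (-116*(-3))/6 = (⅙)*348 = 58)
T = -63 (T = -5 - 1*58 = -5 - 58 = -63)
T*q(-2) - 8 = -63*√(-1 - 2) - 8 = -63*I*√3 - 8 = -8 - 63*I*√3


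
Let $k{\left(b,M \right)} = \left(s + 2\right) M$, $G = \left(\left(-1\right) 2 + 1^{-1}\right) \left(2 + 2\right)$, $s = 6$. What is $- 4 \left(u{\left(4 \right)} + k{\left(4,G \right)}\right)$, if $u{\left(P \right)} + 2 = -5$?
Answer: $156$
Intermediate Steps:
$u{\left(P \right)} = -7$ ($u{\left(P \right)} = -2 - 5 = -7$)
$G = -4$ ($G = \left(-2 + 1\right) 4 = \left(-1\right) 4 = -4$)
$k{\left(b,M \right)} = 8 M$ ($k{\left(b,M \right)} = \left(6 + 2\right) M = 8 M$)
$- 4 \left(u{\left(4 \right)} + k{\left(4,G \right)}\right) = - 4 \left(-7 + 8 \left(-4\right)\right) = - 4 \left(-7 - 32\right) = \left(-4\right) \left(-39\right) = 156$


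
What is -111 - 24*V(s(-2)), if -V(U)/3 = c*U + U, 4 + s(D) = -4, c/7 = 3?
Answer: -12783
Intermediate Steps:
c = 21 (c = 7*3 = 21)
s(D) = -8 (s(D) = -4 - 4 = -8)
V(U) = -66*U (V(U) = -3*(21*U + U) = -66*U)
-111 - 24*V(s(-2)) = -111 - (-1584)*(-8) = -111 - 24*528 = -111 - 12672 = -12783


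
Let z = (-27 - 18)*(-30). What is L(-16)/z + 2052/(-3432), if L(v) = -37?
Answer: -60358/96525 ≈ -0.62531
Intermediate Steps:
z = 1350 (z = -45*(-30) = 1350)
L(-16)/z + 2052/(-3432) = -37/1350 + 2052/(-3432) = -37*1/1350 + 2052*(-1/3432) = -37/1350 - 171/286 = -60358/96525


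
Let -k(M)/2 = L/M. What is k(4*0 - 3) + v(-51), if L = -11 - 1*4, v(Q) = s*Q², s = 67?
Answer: 174257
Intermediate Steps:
v(Q) = 67*Q²
L = -15 (L = -11 - 4 = -15)
k(M) = 30/M (k(M) = -(-30)/M = 30/M)
k(4*0 - 3) + v(-51) = 30/(4*0 - 3) + 67*(-51)² = 30/(0 - 3) + 67*2601 = 30/(-3) + 174267 = 30*(-⅓) + 174267 = -10 + 174267 = 174257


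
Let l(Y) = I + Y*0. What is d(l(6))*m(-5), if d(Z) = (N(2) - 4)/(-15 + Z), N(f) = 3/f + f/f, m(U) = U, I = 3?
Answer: -5/8 ≈ -0.62500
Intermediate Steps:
N(f) = 1 + 3/f (N(f) = 3/f + 1 = 1 + 3/f)
l(Y) = 3 (l(Y) = 3 + Y*0 = 3 + 0 = 3)
d(Z) = -3/(2*(-15 + Z)) (d(Z) = ((3 + 2)/2 - 4)/(-15 + Z) = ((1/2)*5 - 4)/(-15 + Z) = (5/2 - 4)/(-15 + Z) = -3/(2*(-15 + Z)))
d(l(6))*m(-5) = -3/(-30 + 2*3)*(-5) = -3/(-30 + 6)*(-5) = -3/(-24)*(-5) = -3*(-1/24)*(-5) = (1/8)*(-5) = -5/8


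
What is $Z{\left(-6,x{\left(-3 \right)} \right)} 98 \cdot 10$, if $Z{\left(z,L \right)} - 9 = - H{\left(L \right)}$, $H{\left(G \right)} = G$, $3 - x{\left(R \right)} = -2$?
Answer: $3920$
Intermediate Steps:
$x{\left(R \right)} = 5$ ($x{\left(R \right)} = 3 - -2 = 3 + 2 = 5$)
$Z{\left(z,L \right)} = 9 - L$
$Z{\left(-6,x{\left(-3 \right)} \right)} 98 \cdot 10 = \left(9 - 5\right) 98 \cdot 10 = 4 \cdot 98 \cdot 10 = 392 \cdot 10 = 3920$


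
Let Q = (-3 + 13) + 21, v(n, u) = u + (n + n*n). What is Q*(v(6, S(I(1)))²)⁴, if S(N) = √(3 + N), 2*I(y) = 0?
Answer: 314516463316767 + 57855552413904*√3 ≈ 4.1473e+14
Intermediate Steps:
I(y) = 0 (I(y) = (½)*0 = 0)
v(n, u) = n + u + n² (v(n, u) = u + (n + n²) = n + u + n²)
Q = 31 (Q = 10 + 21 = 31)
Q*(v(6, S(I(1)))²)⁴ = 31*((6 + √(3 + 0) + 6²)²)⁴ = 31*((6 + √3 + 36)²)⁴ = 31*((42 + √3)²)⁴ = 31*(42 + √3)⁸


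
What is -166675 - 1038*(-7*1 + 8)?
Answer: -167713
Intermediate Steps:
-166675 - 1038*(-7*1 + 8) = -166675 - 1038*(-7 + 8) = -166675 - 1038 = -167713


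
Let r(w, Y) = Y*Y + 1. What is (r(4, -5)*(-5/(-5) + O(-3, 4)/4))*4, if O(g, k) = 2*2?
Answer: 208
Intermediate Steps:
O(g, k) = 4
r(w, Y) = 1 + Y² (r(w, Y) = Y² + 1 = 1 + Y²)
(r(4, -5)*(-5/(-5) + O(-3, 4)/4))*4 = ((1 + (-5)²)*(-5/(-5) + 4/4))*4 = ((1 + 25)*(-5*(-⅕) + 4*(¼)))*4 = (26*(1 + 1))*4 = (26*2)*4 = 52*4 = 208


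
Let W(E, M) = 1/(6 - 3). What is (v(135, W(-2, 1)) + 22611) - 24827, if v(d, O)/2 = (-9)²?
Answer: -2054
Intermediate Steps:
W(E, M) = ⅓ (W(E, M) = 1/3 = ⅓)
v(d, O) = 162 (v(d, O) = 2*(-9)² = 2*81 = 162)
(v(135, W(-2, 1)) + 22611) - 24827 = (162 + 22611) - 24827 = 22773 - 24827 = -2054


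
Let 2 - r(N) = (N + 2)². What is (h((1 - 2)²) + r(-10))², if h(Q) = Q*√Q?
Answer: 3721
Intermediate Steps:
r(N) = 2 - (2 + N)² (r(N) = 2 - (N + 2)² = 2 - (2 + N)²)
h(Q) = Q^(3/2)
(h((1 - 2)²) + r(-10))² = (((1 - 2)²)^(3/2) + (2 - (2 - 10)²))² = (((-1)²)^(3/2) + (2 - 1*(-8)²))² = (1^(3/2) + (2 - 1*64))² = (1 + (2 - 64))² = (1 - 62)² = (-61)² = 3721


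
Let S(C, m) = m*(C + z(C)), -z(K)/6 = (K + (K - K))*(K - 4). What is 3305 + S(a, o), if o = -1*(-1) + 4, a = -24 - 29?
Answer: -87590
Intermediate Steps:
a = -53
z(K) = -6*K*(-4 + K) (z(K) = -6*(K + (K - K))*(K - 4) = -6*(K + 0)*(-4 + K) = -6*K*(-4 + K))
o = 5 (o = 1 + 4 = 5)
S(C, m) = m*(C + 6*C*(4 - C))
3305 + S(a, o) = 3305 - 53*5*(25 - 6*(-53)) = 3305 - 53*5*(25 + 318) = 3305 - 53*5*343 = 3305 - 90895 = -87590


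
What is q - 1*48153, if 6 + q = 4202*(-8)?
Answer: -81775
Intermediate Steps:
q = -33622 (q = -6 + 4202*(-8) = -6 - 33616 = -33622)
q - 1*48153 = -33622 - 1*48153 = -33622 - 48153 = -81775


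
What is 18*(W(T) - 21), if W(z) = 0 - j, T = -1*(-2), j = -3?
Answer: -324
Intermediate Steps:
T = 2
W(z) = 3 (W(z) = 0 - 1*(-3) = 0 + 3 = 3)
18*(W(T) - 21) = 18*(3 - 21) = 18*(-18) = -324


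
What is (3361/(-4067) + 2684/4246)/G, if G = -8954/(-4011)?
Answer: -87381927/1004038882 ≈ -0.087030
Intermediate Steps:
G = 8954/4011 (G = -8954*(-1/4011) = 8954/4011 ≈ 2.2324)
(3361/(-4067) + 2684/4246)/G = (3361/(-4067) + 2684/4246)/(8954/4011) = (3361*(-1/4067) + 2684*(1/4246))*(4011/8954) = (-3361/4067 + 122/193)*(4011/8954) = -152499/784931*4011/8954 = -87381927/1004038882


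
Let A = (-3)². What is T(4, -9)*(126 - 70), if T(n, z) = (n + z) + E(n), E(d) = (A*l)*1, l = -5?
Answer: -2800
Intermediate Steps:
A = 9
E(d) = -45 (E(d) = (9*(-5))*1 = -45*1 = -45)
T(n, z) = -45 + n + z (T(n, z) = (n + z) - 45 = -45 + n + z)
T(4, -9)*(126 - 70) = (-45 + 4 - 9)*(126 - 70) = -50*56 = -2800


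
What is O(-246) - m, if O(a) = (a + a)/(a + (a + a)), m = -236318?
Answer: 708956/3 ≈ 2.3632e+5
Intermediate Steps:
O(a) = ⅔ (O(a) = (2*a)/(a + 2*a) = (2*a)/((3*a)) = (2*a)*(1/(3*a)) = ⅔)
O(-246) - m = ⅔ - 1*(-236318) = ⅔ + 236318 = 708956/3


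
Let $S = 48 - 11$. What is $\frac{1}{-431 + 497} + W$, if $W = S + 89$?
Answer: $\frac{8317}{66} \approx 126.02$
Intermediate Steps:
$S = 37$ ($S = 48 - 11 = 37$)
$W = 126$ ($W = 37 + 89 = 126$)
$\frac{1}{-431 + 497} + W = \frac{1}{-431 + 497} + 126 = \frac{1}{66} + 126 = \frac{8317}{66}$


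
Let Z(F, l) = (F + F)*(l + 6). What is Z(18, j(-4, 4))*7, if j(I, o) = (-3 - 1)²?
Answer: 5544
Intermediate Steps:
j(I, o) = 16 (j(I, o) = (-4)² = 16)
Z(F, l) = 2*F*(6 + l) (Z(F, l) = (2*F)*(6 + l) = 2*F*(6 + l))
Z(18, j(-4, 4))*7 = (2*18*(6 + 16))*7 = (2*18*22)*7 = 792*7 = 5544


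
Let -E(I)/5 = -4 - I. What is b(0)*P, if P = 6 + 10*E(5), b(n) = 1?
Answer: 456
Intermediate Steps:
E(I) = 20 + 5*I (E(I) = -5*(-4 - I) = 20 + 5*I)
P = 456 (P = 6 + 10*(20 + 5*5) = 6 + 10*(20 + 25) = 6 + 10*45 = 6 + 450 = 456)
b(0)*P = 1*456 = 456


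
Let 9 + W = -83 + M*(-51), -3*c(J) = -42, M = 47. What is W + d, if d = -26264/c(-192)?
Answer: -4365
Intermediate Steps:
c(J) = 14 (c(J) = -⅓*(-42) = 14)
W = -2489 (W = -9 + (-83 + 47*(-51)) = -9 + (-83 - 2397) = -9 - 2480 = -2489)
d = -1876 (d = -26264/14 = -26264*1/14 = -1876)
W + d = -2489 - 1876 = -4365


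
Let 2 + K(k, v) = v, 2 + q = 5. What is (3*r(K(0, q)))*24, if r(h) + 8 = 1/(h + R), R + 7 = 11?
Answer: -2808/5 ≈ -561.60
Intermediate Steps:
R = 4 (R = -7 + 11 = 4)
q = 3 (q = -2 + 5 = 3)
K(k, v) = -2 + v
r(h) = -8 + 1/(4 + h) (r(h) = -8 + 1/(h + 4) = -8 + 1/(4 + h))
(3*r(K(0, q)))*24 = (3*((-31 - 8*(-2 + 3))/(4 + (-2 + 3))))*24 = (3*((-31 - 8*1)/(4 + 1)))*24 = (3*((-31 - 8)/5))*24 = (3*((⅕)*(-39)))*24 = (3*(-39/5))*24 = -117/5*24 = -2808/5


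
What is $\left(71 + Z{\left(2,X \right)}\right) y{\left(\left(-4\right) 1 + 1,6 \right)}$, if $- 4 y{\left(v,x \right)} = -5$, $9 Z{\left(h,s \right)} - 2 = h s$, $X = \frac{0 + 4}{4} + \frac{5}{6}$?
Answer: $\frac{4835}{54} \approx 89.537$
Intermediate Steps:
$X = \frac{11}{6}$ ($X = 4 \cdot \frac{1}{4} + 5 \cdot \frac{1}{6} = 1 + \frac{5}{6} = \frac{11}{6} \approx 1.8333$)
$Z{\left(h,s \right)} = \frac{2}{9} + \frac{h s}{9}$
$y{\left(v,x \right)} = \frac{5}{4}$ ($y{\left(v,x \right)} = \left(- \frac{1}{4}\right) \left(-5\right) = \frac{5}{4}$)
$\left(71 + Z{\left(2,X \right)}\right) y{\left(\left(-4\right) 1 + 1,6 \right)} = \left(71 + \left(\frac{2}{9} + \frac{1}{9} \cdot 2 \cdot \frac{11}{6}\right)\right) \frac{5}{4} = \left(71 + \left(\frac{2}{9} + \frac{11}{27}\right)\right) \frac{5}{4} = \left(71 + \frac{17}{27}\right) \frac{5}{4} = \frac{1934}{27} \cdot \frac{5}{4} = \frac{4835}{54}$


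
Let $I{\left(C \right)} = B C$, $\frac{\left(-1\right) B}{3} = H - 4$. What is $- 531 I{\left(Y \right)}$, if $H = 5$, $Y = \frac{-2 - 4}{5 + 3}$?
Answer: $- \frac{4779}{4} \approx -1194.8$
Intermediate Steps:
$Y = - \frac{3}{4}$ ($Y = - \frac{6}{8} = \left(-6\right) \frac{1}{8} = - \frac{3}{4} \approx -0.75$)
$B = -3$ ($B = - 3 \left(5 - 4\right) = \left(-3\right) 1 = -3$)
$I{\left(C \right)} = - 3 C$
$- 531 I{\left(Y \right)} = - 531 \left(\left(-3\right) \left(- \frac{3}{4}\right)\right) = \left(-531\right) \frac{9}{4} = - \frac{4779}{4}$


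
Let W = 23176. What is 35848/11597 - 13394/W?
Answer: 337741515/134386036 ≈ 2.5132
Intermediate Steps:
35848/11597 - 13394/W = 35848/11597 - 13394/23176 = 35848*(1/11597) - 13394*1/23176 = 35848/11597 - 6697/11588 = 337741515/134386036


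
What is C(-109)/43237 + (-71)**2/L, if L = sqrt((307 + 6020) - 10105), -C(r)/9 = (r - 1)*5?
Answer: 4950/43237 - 5041*I*sqrt(3778)/3778 ≈ 0.11449 - 82.014*I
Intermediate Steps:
C(r) = 45 - 45*r (C(r) = -9*(r - 1)*5 = -9*(-1 + r)*5 = -9*(-5 + 5*r) = 45 - 45*r)
L = I*sqrt(3778) (L = sqrt(6327 - 10105) = sqrt(-3778) = I*sqrt(3778) ≈ 61.465*I)
C(-109)/43237 + (-71)**2/L = (45 - 45*(-109))/43237 + (-71)**2/((I*sqrt(3778))) = (45 + 4905)*(1/43237) + 5041*(-I*sqrt(3778)/3778) = 4950*(1/43237) - 5041*I*sqrt(3778)/3778 = 4950/43237 - 5041*I*sqrt(3778)/3778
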